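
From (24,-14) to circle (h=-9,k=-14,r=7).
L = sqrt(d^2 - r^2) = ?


d = sqrt((24+ 9)^2 + (-14+ 14)^2) = sqrt(1089+0) = 33.0000
L = sqrt(1089.0000 - 49) = sqrt(1040.0000) = 32.2490

32.2490


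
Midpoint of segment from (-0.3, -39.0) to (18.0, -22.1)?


Mx = (-0.3 + 18.0)/2 = 17.7/2 = 8.8500
My = (-39.0 - 22.1)/2 = -61.1/2 = -30.5500

(8.8500, -30.5500)


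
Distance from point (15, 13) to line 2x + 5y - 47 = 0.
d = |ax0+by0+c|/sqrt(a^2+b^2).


|2*15 + 5*13 - 47| = |48| = 48
sqrt(4 + 25) = sqrt(29) = 5.3852
d = 48/sqrt(29) = 8.9134

8.9134


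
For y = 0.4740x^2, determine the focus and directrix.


a = 0.4740
1/(4a) = 0.5274
Focus = (0, 0.5274)
Directrix: y = -0.5274

Focus = (0, 0.5274), Directrix: y = -0.5274


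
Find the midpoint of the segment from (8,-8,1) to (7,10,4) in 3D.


Mx = (8+7)/2 = 7.5000
My = (-8+10)/2 = 1.0000
Mz = (1+4)/2 = 2.5000

M = (7.5000, 1.0000, 2.5000)


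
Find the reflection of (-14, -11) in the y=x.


Reflection rule for y=x: (y, x)
(-14, -11) -> (-11, -14)

(-11, -14)


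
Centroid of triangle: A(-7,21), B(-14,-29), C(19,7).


Gx = (-7- 14+19)/3 = -2/3 = -0.6667
Gy = (21- 29+7)/3 = -1/3 = -0.3333

G = (-0.6667, -0.3333)


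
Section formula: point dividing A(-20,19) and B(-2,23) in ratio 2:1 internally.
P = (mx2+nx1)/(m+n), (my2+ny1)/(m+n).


Px = (2*(-2) + 1*(-20))/3 = -24/3 = -8.0000
Py = (2*23 + 1*19)/3 = 65/3 = 21.6667

P = (-8.0000, 21.6667)


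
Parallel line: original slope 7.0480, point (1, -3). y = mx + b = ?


Parallel lines have equal slopes.
m2 = 7.0480
b2 = -3 - 7.0480*1 = -10.0480

y = 7.0480x - 10.0480


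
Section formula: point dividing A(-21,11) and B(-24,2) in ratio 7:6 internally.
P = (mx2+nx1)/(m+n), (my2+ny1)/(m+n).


Px = (7*(-24) + 6*(-21))/13 = -294/13 = -22.6154
Py = (7*2 + 6*11)/13 = 80/13 = 6.1538

P = (-22.6154, 6.1538)


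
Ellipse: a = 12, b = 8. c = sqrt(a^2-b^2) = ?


c^2 = 12^2 - 8^2 = 144 - 64 = 80
c = sqrt(80) = 8.9443

c = 8.9443


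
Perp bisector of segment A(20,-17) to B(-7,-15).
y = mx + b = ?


Midpoint = (6.5, -16)
Slope of AB = dy/dx = 2/(-27) = -0.0741
Perp slope = -dx/dy = 27/2 = 13.5000
b = My - (perp slope)*Mx = -16 + (-27*6.5)/2 = -16 - 87.7500 = -103.7500

y = 13.5000x - 103.7500


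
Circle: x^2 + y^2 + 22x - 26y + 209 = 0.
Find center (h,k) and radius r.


h = -D/2 = -22/2 = -11
k = -E/2 = 26/2 = 13
r^2 = h^2 + k^2 - F = 121 + 169 - 209 = 81
r = 9

Center (-11, 13), radius = 9


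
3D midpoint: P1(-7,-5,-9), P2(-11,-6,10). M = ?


Mx = (-7- 11)/2 = -9.0000
My = (-5- 6)/2 = -5.5000
Mz = (-9+10)/2 = 0.5000

M = (-9.0000, -5.5000, 0.5000)


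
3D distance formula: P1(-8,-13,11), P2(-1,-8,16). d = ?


dx=7, dy=5, dz=5
d = sqrt(49+25+25) = sqrt(99) = 9.9499

9.9499


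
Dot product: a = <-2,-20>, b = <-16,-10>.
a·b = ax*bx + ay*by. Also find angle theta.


a·b = -2*(-16) - 20*(-10) = 32 + 200 = 232
|a| = sqrt(4+400) = 20.0998
|b| = sqrt(256+100) = 18.8680
cos(theta) = 232/(sqrt(404)*sqrt(356)) = 232/sqrt(143824) = 0.611748
theta = arccos(232/sqrt(143824)) = 52.2840 degrees

a·b = 232, theta = 52.2840 deg


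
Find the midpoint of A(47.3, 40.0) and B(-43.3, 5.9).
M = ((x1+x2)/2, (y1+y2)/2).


Mx = (47.3 - 43.3)/2 = 4.0/2 = 2.0000
My = (40.0 + 5.9)/2 = 45.9/2 = 22.9500

(2.0000, 22.9500)


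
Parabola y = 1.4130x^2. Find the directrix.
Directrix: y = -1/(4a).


a = 1.4130
1/(4a) = 0.1769
directrix: y = -0.1769 = -0.1769

y = -0.1769


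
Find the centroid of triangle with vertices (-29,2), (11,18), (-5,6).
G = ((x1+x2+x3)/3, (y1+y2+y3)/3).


Gx = (-29+11- 5)/3 = -23/3 = -7.6667
Gy = (2+18+6)/3 = 26/3 = 8.6667

G = (-7.6667, 8.6667)


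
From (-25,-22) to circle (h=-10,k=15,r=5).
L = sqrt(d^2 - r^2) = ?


d = sqrt((-25+ 10)^2 + (-22-15)^2) = sqrt(225+1369) = 39.9249
L = sqrt(1594.0000 - 25) = sqrt(1569.0000) = 39.6106

39.6106


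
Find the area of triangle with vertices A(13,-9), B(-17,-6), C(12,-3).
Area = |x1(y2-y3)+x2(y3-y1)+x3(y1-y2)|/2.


13*(-6+ 3) = -39
-17*(-3+ 9) = -102
12*(-9+ 6) = -36
sum = -177
Area = |-177|/2 = 88.5000

88.5000 sq units


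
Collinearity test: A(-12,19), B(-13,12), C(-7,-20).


-12*(12+ 20) - 13*(-20-19) - 7*(19-12)
= -384 + 507 - 49 = 74

No, not collinear (determinant = 74)


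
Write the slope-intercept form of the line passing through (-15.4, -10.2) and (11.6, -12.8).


m = (-2.6)/(27.0) = -0.0963
b = y1 - m*x1 = -10.2 - (-2.6*(-15.4))/(27.0) = -10.2 - 1.4830 = -11.6830

y = -0.0963x - 11.6830


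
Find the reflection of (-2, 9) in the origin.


Reflection rule for origin: (-x, -y)
(-2, 9) -> (2, -9)

(2, -9)


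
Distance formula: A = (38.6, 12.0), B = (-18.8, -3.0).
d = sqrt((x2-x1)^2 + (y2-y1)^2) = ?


dx = -18.8 - 38.6 = -57.4
dy = -3.0 - 12.0 = -15.0
d = sqrt(3294.76 + 225.0) = sqrt(3519.76) = 59.3276

59.3276


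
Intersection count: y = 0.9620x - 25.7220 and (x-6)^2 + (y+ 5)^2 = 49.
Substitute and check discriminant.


Substitute y = 0.9620x - 25.7220: (x-6)^2 + (0.9620x- 25.7220+ 5)^2 = 49
Expand to Ax^2 + Bx + C = 0, where b-k = -20.722
A = 1+m^2 = 1.925444
B = 2(m(b-k) - h) = 2(0.9620*(-20.722) - 6) = -51.869128
C = h^2 + (b-k)^2 - r^2 = 36 + 429.401284 - 49 = 416.401284
disc = B^2-4AC = 2690.4064 - 3207.0294 = -516.6230
disc < 0

0 intersection points


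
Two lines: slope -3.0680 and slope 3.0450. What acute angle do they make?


m1-m2 = -6.113
1+m1*m2 = -8.34206
tan(theta) = |-6.113/(-8.34206)| = 0.732793
theta = arctan(|-6.113/(-8.34206)|) = 36.2337 degrees (acute angle)

36.2337 degrees


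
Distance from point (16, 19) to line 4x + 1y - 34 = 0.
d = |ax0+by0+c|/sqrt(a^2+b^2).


|4*16 + 1*19 - 34| = |49| = 49
sqrt(16 + 1) = sqrt(17) = 4.1231
d = 49/sqrt(17) = 11.8842

11.8842


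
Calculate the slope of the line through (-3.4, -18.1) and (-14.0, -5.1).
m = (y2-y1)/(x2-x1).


dy = -5.1 + 18.1 = 13
dx = -14.0 + 3.4 = -10.6
m = 13/(-10.6) = -1.2264

m = -1.2264


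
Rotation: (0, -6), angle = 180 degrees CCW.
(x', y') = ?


cos(180) = -1, sin(180) = 0
x' = 0*(-1) + 6*0 = 0
y' = 0*0 - 6*(-1) = 6

(0, 6)


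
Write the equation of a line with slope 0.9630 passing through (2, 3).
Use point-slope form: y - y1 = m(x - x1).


y - 3 = 0.9630(x - 2)
y = 0.9630x + 3 - 0.9630*2
y = 0.9630x + 1.0740

y = 0.9630x + 1.0740


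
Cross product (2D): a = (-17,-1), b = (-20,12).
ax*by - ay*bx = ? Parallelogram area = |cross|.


cross = -17*12 + 1*(-20) = -204 - 20 = -224
Parallelogram area = |-224| = 224

cross = -224, parallelogram area = 224


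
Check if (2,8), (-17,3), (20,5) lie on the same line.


2*(3-5) - 17*(5-8) + 20*(8-3)
= -4 + 51 + 100 = 147

No, not collinear (determinant = 147)


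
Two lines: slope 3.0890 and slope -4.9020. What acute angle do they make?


m1-m2 = 7.991
1+m1*m2 = -14.142278
tan(theta) = |7.991/(-14.142278)| = 0.565043
theta = arctan(|7.991/(-14.142278)|) = 29.4683 degrees (acute angle)

29.4683 degrees


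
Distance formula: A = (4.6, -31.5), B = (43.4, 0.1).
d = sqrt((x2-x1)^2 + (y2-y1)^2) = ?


dx = 43.4 - 4.6 = 38.8
dy = 0.1 + 31.5 = 31.6
d = sqrt(1505.44 + 998.56) = sqrt(2504.0) = 50.0400

50.0400


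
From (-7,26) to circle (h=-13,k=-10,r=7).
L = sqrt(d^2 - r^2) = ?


d = sqrt((-7+ 13)^2 + (26+ 10)^2) = sqrt(36+1296) = 36.4966
L = sqrt(1332.0000 - 49) = sqrt(1283.0000) = 35.8190

35.8190


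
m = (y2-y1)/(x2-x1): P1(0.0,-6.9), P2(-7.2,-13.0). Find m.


dy = -13.0 + 6.9 = -6.1
dx = -7.2 - 0.0 = -7.2
m = -6.1/(-7.2) = 0.8472

m = 0.8472


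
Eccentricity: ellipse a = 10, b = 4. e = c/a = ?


c = sqrt(100-16) = sqrt(84) = 9.1652
e = c/a = sqrt(84)/10 = 0.9165

e = 0.9165


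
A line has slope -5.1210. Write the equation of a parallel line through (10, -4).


Parallel lines have equal slopes.
m2 = -5.1210
b2 = -4 + 5.1210*10 = 47.2100

y = -5.1210x + 47.2100


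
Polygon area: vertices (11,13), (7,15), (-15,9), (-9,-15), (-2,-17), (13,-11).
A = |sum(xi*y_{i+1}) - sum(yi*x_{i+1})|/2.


sum(xi*y_{i+1}) = 11*15 + 7*9 - 15*(-15) - 9*(-17) - 2*(-11) + 13*13 = 797
sum(yi*x_{i+1}) = 13*7 + 15*(-15) + 9*(-9) - 15*(-2) - 17*13 - 11*11 = -527
Area = |797 + 527|/2 = 1324/2 = 662.0000

662.0000 sq units


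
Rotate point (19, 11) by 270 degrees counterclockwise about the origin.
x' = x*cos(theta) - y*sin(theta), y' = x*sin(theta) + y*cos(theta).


cos(270) = 0, sin(270) = -1
x' = 19*0 - 11*(-1) = 11
y' = 19*(-1) + 11*0 = -19

(11, -19)


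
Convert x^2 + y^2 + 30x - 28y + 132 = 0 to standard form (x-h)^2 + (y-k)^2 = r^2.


h = -D/2 = -30/2 = -15
k = -E/2 = 28/2 = 14
r^2 = h^2 + k^2 - F = 225 + 196 - 132 = 289
r = 17

Center (-15, 14), radius = 17


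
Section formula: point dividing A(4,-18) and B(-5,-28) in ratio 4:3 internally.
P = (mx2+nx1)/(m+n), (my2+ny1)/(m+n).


Px = (4*(-5) + 3*4)/7 = -8/7 = -1.1429
Py = (4*(-28) + 3*(-18))/7 = -166/7 = -23.7143

P = (-1.1429, -23.7143)


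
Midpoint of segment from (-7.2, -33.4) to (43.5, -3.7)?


Mx = (-7.2 + 43.5)/2 = 36.3/2 = 18.1500
My = (-33.4 - 3.7)/2 = -37.1/2 = -18.5500

(18.1500, -18.5500)


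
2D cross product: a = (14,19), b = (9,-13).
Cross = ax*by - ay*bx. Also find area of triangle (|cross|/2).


cross = 14*(-13) - 19*9 = -182 - 171 = -353
Triangle area = |-353|/2 = 353/2 = 176.5000

cross = -353, triangle area = 176.5000


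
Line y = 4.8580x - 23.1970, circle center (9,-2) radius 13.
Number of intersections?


Substitute y = 4.8580x - 23.1970: (x-9)^2 + (4.8580x- 23.1970+ 2)^2 = 169
Expand to Ax^2 + Bx + C = 0, where b-k = -21.197
A = 1+m^2 = 24.600164
B = 2(m(b-k) - h) = 2(4.8580*(-21.197) - 9) = -223.950052
C = h^2 + (b-k)^2 - r^2 = 81 + 449.312809 - 169 = 361.312809
disc = B^2-4AC = 50153.6258 - 35553.4174 = 14600.2084
disc > 0

2 intersection points


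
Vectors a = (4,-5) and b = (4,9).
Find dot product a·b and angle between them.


a·b = 4*4 - 5*9 = 16 - 45 = -29
|a| = sqrt(16+25) = 6.4031
|b| = sqrt(16+81) = 9.8489
cos(theta) = -29/(sqrt(41)*sqrt(97)) = -29/sqrt(3977) = -0.459854
theta = arccos(-29/sqrt(3977)) = 117.3777 degrees

a·b = -29, theta = 117.3777 deg


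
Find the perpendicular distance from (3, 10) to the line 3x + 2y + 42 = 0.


|3*3 + 2*10 + 42| = |71| = 71
sqrt(9 + 4) = sqrt(13) = 3.6056
d = 71/sqrt(13) = 19.6919

19.6919


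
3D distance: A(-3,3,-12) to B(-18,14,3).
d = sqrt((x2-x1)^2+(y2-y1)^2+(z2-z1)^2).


dx=-15, dy=11, dz=15
d = sqrt(225+121+225) = sqrt(571) = 23.8956

23.8956


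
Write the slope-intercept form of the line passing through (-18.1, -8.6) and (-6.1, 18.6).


m = (27.2)/(12) = 2.2667
b = y1 - m*x1 = -8.6 - (27.2*(-18.1))/(12) = -8.6 + 41.0267 = 32.4267

y = 2.2667x + 32.4267


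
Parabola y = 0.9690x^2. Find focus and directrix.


a = 0.9690
1/(4a) = 0.2580
Focus = (0, 0.2580)
Directrix: y = -0.2580

Focus = (0, 0.2580), Directrix: y = -0.2580


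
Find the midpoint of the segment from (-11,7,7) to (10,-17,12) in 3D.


Mx = (-11+10)/2 = -0.5000
My = (7- 17)/2 = -5.0000
Mz = (7+12)/2 = 9.5000

M = (-0.5000, -5.0000, 9.5000)


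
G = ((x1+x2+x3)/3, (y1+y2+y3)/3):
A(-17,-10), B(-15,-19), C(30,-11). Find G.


Gx = (-17- 15+30)/3 = -2/3 = -0.6667
Gy = (-10- 19- 11)/3 = -40/3 = -13.3333

G = (-0.6667, -13.3333)


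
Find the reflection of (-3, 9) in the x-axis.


Reflection rule for x-axis: (x, -y)
(-3, 9) -> (-3, -9)

(-3, -9)


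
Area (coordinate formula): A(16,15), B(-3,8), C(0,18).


16*(8-18) = -160
-3*(18-15) = -9
0*(15-8) = 0
sum = -169
Area = |-169|/2 = 84.5000

84.5000 sq units


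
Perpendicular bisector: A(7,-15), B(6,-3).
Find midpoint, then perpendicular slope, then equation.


Midpoint = (6.5, -9)
Slope of AB = dy/dx = 12/(-1) = -12.0000
Perp slope = -dx/dy = 1/12 = 0.0833
b = My - (perp slope)*Mx = -9 + (-1*6.5)/12 = -9 - 0.5417 = -9.5417

y = 0.0833x - 9.5417


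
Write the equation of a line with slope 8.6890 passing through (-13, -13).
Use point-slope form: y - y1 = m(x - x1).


y + 13 = 8.6890(x + 13)
y = 8.6890x - 13 - 8.6890*(-13)
y = 8.6890x + 99.9570

y = 8.6890x + 99.9570


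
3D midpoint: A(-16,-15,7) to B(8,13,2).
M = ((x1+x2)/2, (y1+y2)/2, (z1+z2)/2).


Mx = (-16+8)/2 = -4.0000
My = (-15+13)/2 = -1.0000
Mz = (7+2)/2 = 4.5000

M = (-4.0000, -1.0000, 4.5000)


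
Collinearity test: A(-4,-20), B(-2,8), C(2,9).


-4*(8-9) - 2*(9+ 20) + 2*(-20-8)
= 4 - 58 - 56 = -110

No, not collinear (determinant = -110)


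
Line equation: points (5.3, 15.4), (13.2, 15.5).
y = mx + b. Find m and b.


m = (0.1)/(7.9) = 0.0127
b = y1 - m*x1 = 15.4 - (0.1*5.3)/(7.9) = 15.4 - 0.0671 = 15.3329

y = 0.0127x + 15.3329


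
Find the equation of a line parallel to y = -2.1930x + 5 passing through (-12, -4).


Parallel lines have equal slopes.
m2 = -2.1930
b2 = -4 + 2.1930*(-12) = -30.3160

y = -2.1930x - 30.3160


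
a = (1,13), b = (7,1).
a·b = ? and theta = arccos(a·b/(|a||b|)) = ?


a·b = 1*7 + 13*1 = 7 + 13 = 20
|a| = sqrt(1+169) = 13.0384
|b| = sqrt(49+1) = 7.0711
cos(theta) = 20/(sqrt(170)*sqrt(50)) = 20/sqrt(8500) = 0.216930
theta = arccos(20/sqrt(8500)) = 77.4712 degrees

a·b = 20, theta = 77.4712 deg


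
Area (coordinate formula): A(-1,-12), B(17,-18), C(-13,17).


-1*(-18-17) = 35
17*(17+ 12) = 493
-13*(-12+ 18) = -78
sum = 450
Area = |450|/2 = 225.0000

225.0000 sq units


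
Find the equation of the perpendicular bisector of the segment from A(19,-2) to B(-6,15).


Midpoint = (6.5, 6.5)
Slope of AB = dy/dx = 17/(-25) = -0.6800
Perp slope = -dx/dy = 25/17 = 1.4706
b = My - (perp slope)*Mx = 6.5 + (-25*6.5)/17 = 6.5 - 9.5588 = -3.0588

y = 1.4706x - 3.0588


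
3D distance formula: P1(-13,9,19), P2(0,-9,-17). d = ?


dx=13, dy=-18, dz=-36
d = sqrt(169+324+1296) = sqrt(1789) = 42.2966

42.2966


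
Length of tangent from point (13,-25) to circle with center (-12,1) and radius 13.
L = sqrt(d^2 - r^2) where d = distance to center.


d = sqrt((13+ 12)^2 + (-25-1)^2) = sqrt(625+676) = 36.0694
L = sqrt(1301.0000 - 169) = sqrt(1132.0000) = 33.6452

33.6452


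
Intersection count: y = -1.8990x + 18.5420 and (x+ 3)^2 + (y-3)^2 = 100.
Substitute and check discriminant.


Substitute y = -1.8990x + 18.5420: (x+ 3)^2 + (-1.8990x+18.5420-3)^2 = 100
Expand to Ax^2 + Bx + C = 0, where b-k = 15.542
A = 1+m^2 = 4.606201
B = 2(m(b-k) - h) = 2(-1.8990*15.542 + 3) = -53.028516
C = h^2 + (b-k)^2 - r^2 = 9 + 241.553764 - 100 = 150.553764
disc = B^2-4AC = 2812.0235 - 2773.9236 = 38.0999
disc > 0

2 intersection points


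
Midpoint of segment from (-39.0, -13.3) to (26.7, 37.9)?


Mx = (-39.0 + 26.7)/2 = -12.3/2 = -6.1500
My = (-13.3 + 37.9)/2 = 24.6/2 = 12.3000

(-6.1500, 12.3000)


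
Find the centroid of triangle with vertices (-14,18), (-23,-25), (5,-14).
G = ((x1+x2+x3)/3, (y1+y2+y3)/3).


Gx = (-14- 23+5)/3 = -32/3 = -10.6667
Gy = (18- 25- 14)/3 = -21/3 = -7.0000

G = (-10.6667, -7.0000)


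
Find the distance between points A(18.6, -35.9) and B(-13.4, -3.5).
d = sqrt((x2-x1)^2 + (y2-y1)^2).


dx = -13.4 - 18.6 = -32.0
dy = -3.5 + 35.9 = 32.4
d = sqrt(1024.0 + 1049.76) = sqrt(2073.76) = 45.5386

45.5386


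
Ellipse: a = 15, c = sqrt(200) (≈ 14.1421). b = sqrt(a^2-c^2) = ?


b^2 = 15^2 - (sqrt(200))^2 = 225 - 200 = 25
b = sqrt(25) = 5

b = 5


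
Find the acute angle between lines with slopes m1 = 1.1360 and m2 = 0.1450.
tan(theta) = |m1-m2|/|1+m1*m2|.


m1-m2 = 0.991
1+m1*m2 = 1.16472
tan(theta) = |0.991/1.16472| = 0.850848
theta = arctan(|0.991/1.16472|) = 40.3927 degrees (acute angle)

40.3927 degrees


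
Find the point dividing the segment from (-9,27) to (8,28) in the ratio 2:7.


Px = (2*8 + 7*(-9))/9 = -47/9 = -5.2222
Py = (2*28 + 7*27)/9 = 245/9 = 27.2222

P = (-5.2222, 27.2222)


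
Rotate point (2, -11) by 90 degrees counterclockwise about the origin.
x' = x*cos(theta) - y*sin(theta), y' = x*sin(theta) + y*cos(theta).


cos(90) = 0, sin(90) = 1
x' = 2*0 + 11*1 = 11
y' = 2*1 - 11*0 = 2

(11, 2)


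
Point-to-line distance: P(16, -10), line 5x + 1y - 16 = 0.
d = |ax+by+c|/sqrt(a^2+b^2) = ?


|5*16 + 1*(-10) - 16| = |54| = 54
sqrt(25 + 1) = sqrt(26) = 5.0990
d = 54/sqrt(26) = 10.5903

10.5903


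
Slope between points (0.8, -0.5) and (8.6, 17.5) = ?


dy = 17.5 + 0.5 = 18.0
dx = 8.6 - 0.8 = 7.8
m = 18.0/7.8 = 2.3077

m = 2.3077


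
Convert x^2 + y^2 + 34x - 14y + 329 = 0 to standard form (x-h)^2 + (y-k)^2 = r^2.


h = -D/2 = -34/2 = -17
k = -E/2 = 14/2 = 7
r^2 = h^2 + k^2 - F = 289 + 49 - 329 = 9
r = 3

Center (-17, 7), radius = 3


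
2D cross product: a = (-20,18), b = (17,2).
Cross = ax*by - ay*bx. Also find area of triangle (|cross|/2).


cross = -20*2 - 18*17 = -40 - 306 = -346
Triangle area = |-346|/2 = 346/2 = 173.0000

cross = -346, triangle area = 173.0000


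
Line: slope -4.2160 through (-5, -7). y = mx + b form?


y + 7 = -4.2160(x + 5)
y = -4.2160x - 7 + 4.2160*(-5)
y = -4.2160x - 28.0800

y = -4.2160x - 28.0800


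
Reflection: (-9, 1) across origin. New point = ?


Reflection rule for origin: (-x, -y)
(-9, 1) -> (9, -1)

(9, -1)


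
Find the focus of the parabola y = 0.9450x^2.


a = 0.9450
4a = 3.7800
focus = (0, 1/3.7800) = (0, 0.2646)

Focus = (0, 0.2646)


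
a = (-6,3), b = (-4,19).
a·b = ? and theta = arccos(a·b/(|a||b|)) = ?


a·b = -6*(-4) + 3*19 = 24 + 57 = 81
|a| = sqrt(36+9) = 6.7082
|b| = sqrt(16+361) = 19.4165
cos(theta) = 81/(sqrt(45)*sqrt(377)) = 81/sqrt(16965) = 0.621882
theta = arccos(81/sqrt(16965)) = 51.5463 degrees

a·b = 81, theta = 51.5463 deg


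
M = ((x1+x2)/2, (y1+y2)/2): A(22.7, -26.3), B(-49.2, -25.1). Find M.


Mx = (22.7 - 49.2)/2 = -26.5/2 = -13.2500
My = (-26.3 - 25.1)/2 = -51.4/2 = -25.7000

(-13.2500, -25.7000)


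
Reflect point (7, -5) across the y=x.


Reflection rule for y=x: (y, x)
(7, -5) -> (-5, 7)

(-5, 7)


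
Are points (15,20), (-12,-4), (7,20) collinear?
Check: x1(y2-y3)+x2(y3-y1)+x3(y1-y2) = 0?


15*(-4-20) - 12*(20-20) + 7*(20+ 4)
= -360 + 0 + 168 = -192

No, not collinear (determinant = -192)


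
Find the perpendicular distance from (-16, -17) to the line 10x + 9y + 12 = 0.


|10*(-16) + 9*(-17) + 12| = |-301| = 301
sqrt(100 + 81) = sqrt(181) = 13.4536
d = 301/sqrt(181) = 22.3732

22.3732


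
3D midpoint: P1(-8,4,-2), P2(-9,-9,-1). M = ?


Mx = (-8- 9)/2 = -8.5000
My = (4- 9)/2 = -2.5000
Mz = (-2- 1)/2 = -1.5000

M = (-8.5000, -2.5000, -1.5000)


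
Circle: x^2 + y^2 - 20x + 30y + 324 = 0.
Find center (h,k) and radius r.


h = -D/2 = 20/2 = 10
k = -E/2 = -30/2 = -15
r^2 = h^2 + k^2 - F = 100 + 225 - 324 = 1
r = 1

Center (10, -15), radius = 1


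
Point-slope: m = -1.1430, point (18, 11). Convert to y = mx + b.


y - 11 = -1.1430(x - 18)
y = -1.1430x + 11 + 1.1430*18
y = -1.1430x + 31.5740

y = -1.1430x + 31.5740


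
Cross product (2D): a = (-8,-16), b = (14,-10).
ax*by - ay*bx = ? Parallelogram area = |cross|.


cross = -8*(-10) + 16*14 = 80 + 224 = 304
Parallelogram area = |304| = 304

cross = 304, parallelogram area = 304


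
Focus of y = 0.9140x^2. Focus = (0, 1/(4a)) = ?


a = 0.9140
4a = 3.6560
focus = (0, 1/3.6560) = (0, 0.2735)

Focus = (0, 0.2735)


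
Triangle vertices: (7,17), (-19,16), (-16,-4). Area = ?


7*(16+ 4) = 140
-19*(-4-17) = 399
-16*(17-16) = -16
sum = 523
Area = |523|/2 = 261.5000

261.5000 sq units


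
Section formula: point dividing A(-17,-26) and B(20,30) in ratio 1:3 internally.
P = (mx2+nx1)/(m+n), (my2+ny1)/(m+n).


Px = (1*20 + 3*(-17))/4 = -31/4 = -7.7500
Py = (1*30 + 3*(-26))/4 = -48/4 = -12.0000

P = (-7.7500, -12.0000)


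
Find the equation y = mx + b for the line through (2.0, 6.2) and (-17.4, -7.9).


m = (-14.1)/(-19.4) = 0.7268
b = y1 - m*x1 = 6.2 - (-14.1*2.0)/(-19.4) = 6.2 - 1.4536 = 4.7464

y = 0.7268x + 4.7464


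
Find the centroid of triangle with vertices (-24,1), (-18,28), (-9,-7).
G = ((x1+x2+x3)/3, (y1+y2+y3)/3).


Gx = (-24- 18- 9)/3 = -51/3 = -17.0000
Gy = (1+28- 7)/3 = 22/3 = 7.3333

G = (-17.0000, 7.3333)


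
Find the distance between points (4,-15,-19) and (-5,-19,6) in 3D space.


dx=-9, dy=-4, dz=25
d = sqrt(81+16+625) = sqrt(722) = 26.8701

26.8701


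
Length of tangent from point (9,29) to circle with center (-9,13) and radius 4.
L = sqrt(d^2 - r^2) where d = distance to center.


d = sqrt((9+ 9)^2 + (29-13)^2) = sqrt(324+256) = 24.0832
L = sqrt(580.0000 - 16) = sqrt(564.0000) = 23.7487

23.7487


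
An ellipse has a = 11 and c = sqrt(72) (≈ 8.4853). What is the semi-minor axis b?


b^2 = 11^2 - (sqrt(72))^2 = 121 - 72 = 49
b = sqrt(49) = 7

b = 7


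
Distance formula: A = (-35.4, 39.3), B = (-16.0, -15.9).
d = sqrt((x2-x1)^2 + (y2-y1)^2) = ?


dx = -16.0 + 35.4 = 19.4
dy = -15.9 - 39.3 = -55.2
d = sqrt(376.36 + 3047.04) = sqrt(3423.4) = 58.5098

58.5098


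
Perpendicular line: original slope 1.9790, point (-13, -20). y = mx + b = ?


Perpendicular slope = -1/m1 = -1/1.9790 = -0.5053
b2 = y0 - m2*x0 = -20 - 13/1.9790 = -20 - 6.5690 = -26.5690

y = -0.5053x - 26.5690


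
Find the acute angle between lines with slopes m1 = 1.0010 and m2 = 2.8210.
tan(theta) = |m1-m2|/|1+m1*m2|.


m1-m2 = -1.82
1+m1*m2 = 3.823821
tan(theta) = |-1.82/3.823821| = 0.475964
theta = arctan(|-1.82/3.823821|) = 25.4528 degrees (acute angle)

25.4528 degrees


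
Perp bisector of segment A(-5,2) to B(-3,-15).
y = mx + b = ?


Midpoint = (-4, -6.5)
Slope of AB = dy/dx = -17/2 = -8.5000
Perp slope = -dx/dy = 2/17 = 0.1176
b = My - (perp slope)*Mx = -6.5 + (2*(-4))/(-17) = -6.5 + 0.4706 = -6.0294

y = 0.1176x - 6.0294


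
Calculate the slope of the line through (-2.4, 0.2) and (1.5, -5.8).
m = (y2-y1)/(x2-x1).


dy = -5.8 - 0.2 = -6.0
dx = 1.5 + 2.4 = 3.9
m = -6.0/3.9 = -1.5385

m = -1.5385


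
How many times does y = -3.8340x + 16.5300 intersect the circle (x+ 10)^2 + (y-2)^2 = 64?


Substitute y = -3.8340x + 16.5300: (x+ 10)^2 + (-3.8340x+16.5300-2)^2 = 64
Expand to Ax^2 + Bx + C = 0, where b-k = 14.53
A = 1+m^2 = 15.699556
B = 2(m(b-k) - h) = 2(-3.8340*14.53 + 10) = -91.41604
C = h^2 + (b-k)^2 - r^2 = 100 + 211.1209 - 64 = 247.1209
disc = B^2-4AC = 8356.8924 - 15518.7536 = -7161.8612
disc < 0

0 intersection points


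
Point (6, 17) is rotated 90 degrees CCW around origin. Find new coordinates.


cos(90) = 0, sin(90) = 1
x' = 6*0 - 17*1 = -17
y' = 6*1 + 17*0 = 6

(-17, 6)


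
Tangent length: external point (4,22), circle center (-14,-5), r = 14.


d = sqrt((4+ 14)^2 + (22+ 5)^2) = sqrt(324+729) = 32.4500
L = sqrt(1053.0000 - 196) = sqrt(857.0000) = 29.2746

29.2746


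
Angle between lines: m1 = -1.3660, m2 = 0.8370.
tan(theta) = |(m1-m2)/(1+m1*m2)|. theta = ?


m1-m2 = -2.203
1+m1*m2 = -0.143342
tan(theta) = |-2.203/(-0.143342)| = 15.368838
theta = arctan(|-2.203/(-0.143342)|) = 86.2772 degrees (acute angle)

86.2772 degrees


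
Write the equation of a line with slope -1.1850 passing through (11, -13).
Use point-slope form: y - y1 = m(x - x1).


y + 13 = -1.1850(x - 11)
y = -1.1850x - 13 + 1.1850*11
y = -1.1850x + 0.0350

y = -1.1850x + 0.0350


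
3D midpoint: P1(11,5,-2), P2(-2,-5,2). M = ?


Mx = (11- 2)/2 = 4.5000
My = (5- 5)/2 = 0
Mz = (-2+2)/2 = 0

M = (4.5000, 0, 0)


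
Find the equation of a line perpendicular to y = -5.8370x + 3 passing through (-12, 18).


Perpendicular slope = -1/m1 = -1/(-5.8370) = 0.1713
b2 = y0 - m2*x0 = 18 - 12/(-5.8370) = 18 + 2.0559 = 20.0559

y = 0.1713x + 20.0559


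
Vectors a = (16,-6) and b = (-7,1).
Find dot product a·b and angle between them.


a·b = 16*(-7) - 6*1 = -112 - 6 = -118
|a| = sqrt(256+36) = 17.0880
|b| = sqrt(49+1) = 7.0711
cos(theta) = -118/(sqrt(292)*sqrt(50)) = -118/sqrt(14600) = -0.976575
theta = arccos(-118/sqrt(14600)) = 167.5741 degrees

a·b = -118, theta = 167.5741 deg


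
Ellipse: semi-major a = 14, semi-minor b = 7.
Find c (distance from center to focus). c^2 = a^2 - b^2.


c^2 = 14^2 - 7^2 = 196 - 49 = 147
c = sqrt(147) = 12.1244

c = 12.1244


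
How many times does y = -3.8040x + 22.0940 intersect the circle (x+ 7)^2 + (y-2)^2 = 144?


Substitute y = -3.8040x + 22.0940: (x+ 7)^2 + (-3.8040x+22.0940-2)^2 = 144
Expand to Ax^2 + Bx + C = 0, where b-k = 20.094
A = 1+m^2 = 15.470416
B = 2(m(b-k) - h) = 2(-3.8040*20.094 + 7) = -138.875152
C = h^2 + (b-k)^2 - r^2 = 49 + 403.768836 - 144 = 308.768836
disc = B^2-4AC = 19286.3078 - 19107.1294 = 179.1784
disc > 0

2 intersection points


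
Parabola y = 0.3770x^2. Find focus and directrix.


a = 0.3770
1/(4a) = 0.6631
Focus = (0, 0.6631)
Directrix: y = -0.6631

Focus = (0, 0.6631), Directrix: y = -0.6631


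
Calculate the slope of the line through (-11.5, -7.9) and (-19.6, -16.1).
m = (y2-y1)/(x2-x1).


dy = -16.1 + 7.9 = -8.2
dx = -19.6 + 11.5 = -8.1
m = -8.2/(-8.1) = 1.0123

m = 1.0123


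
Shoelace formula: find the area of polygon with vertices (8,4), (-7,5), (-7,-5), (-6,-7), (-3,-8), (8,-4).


sum(xi*y_{i+1}) = 8*5 - 7*(-5) - 7*(-7) - 6*(-8) - 3*(-4) + 8*4 = 216
sum(yi*x_{i+1}) = 4*(-7) + 5*(-7) - 5*(-6) - 7*(-3) - 8*8 - 4*8 = -108
Area = |216 + 108|/2 = 324/2 = 162.0000

162.0000 sq units


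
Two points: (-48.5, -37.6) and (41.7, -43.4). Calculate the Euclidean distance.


dx = 41.7 + 48.5 = 90.2
dy = -43.4 + 37.6 = -5.8
d = sqrt(8136.04 + 33.64) = sqrt(8169.68) = 90.3863

90.3863


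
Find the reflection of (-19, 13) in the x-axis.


Reflection rule for x-axis: (x, -y)
(-19, 13) -> (-19, -13)

(-19, -13)


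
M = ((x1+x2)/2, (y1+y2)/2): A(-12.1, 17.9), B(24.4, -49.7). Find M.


Mx = (-12.1 + 24.4)/2 = 12.3/2 = 6.1500
My = (17.9 - 49.7)/2 = -31.8/2 = -15.9000

(6.1500, -15.9000)


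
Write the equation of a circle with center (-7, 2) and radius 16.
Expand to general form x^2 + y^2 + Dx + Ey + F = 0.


(x+ 7)^2 + (y-2)^2 = 16^2
D = -2h = 14, E = -2k = -4
F = h^2+k^2-r^2 = 49+4-256 = -203

x^2 + y^2 + 14x - 4y - 203 = 0


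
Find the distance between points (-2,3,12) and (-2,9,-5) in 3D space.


dx=0, dy=6, dz=-17
d = sqrt(0+36+289) = sqrt(325) = 18.0278

18.0278


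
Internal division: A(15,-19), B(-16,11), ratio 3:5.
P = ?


Px = (3*(-16) + 5*15)/8 = 27/8 = 3.3750
Py = (3*11 + 5*(-19))/8 = -62/8 = -7.7500

P = (3.3750, -7.7500)


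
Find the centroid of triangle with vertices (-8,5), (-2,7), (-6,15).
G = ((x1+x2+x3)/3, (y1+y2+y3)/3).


Gx = (-8- 2- 6)/3 = -16/3 = -5.3333
Gy = (5+7+15)/3 = 27/3 = 9.0000

G = (-5.3333, 9.0000)


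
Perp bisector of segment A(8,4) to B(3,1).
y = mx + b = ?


Midpoint = (5.5, 2.5)
Slope of AB = dy/dx = -3/(-5) = 0.6000
Perp slope = -dx/dy = -5/3 = -1.6667
b = My - (perp slope)*Mx = 2.5 + (-5*5.5)/(-3) = 2.5 + 9.1667 = 11.6667

y = -1.6667x + 11.6667


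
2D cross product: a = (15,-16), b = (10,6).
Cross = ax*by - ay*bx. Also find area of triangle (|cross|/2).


cross = 15*6 + 16*10 = 90 + 160 = 250
Triangle area = |250|/2 = 250/2 = 125.0000

cross = 250, triangle area = 125.0000


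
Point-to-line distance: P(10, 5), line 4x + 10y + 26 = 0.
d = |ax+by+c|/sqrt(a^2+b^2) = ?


|4*10 + 10*5 + 26| = |116| = 116
sqrt(16 + 100) = sqrt(116) = 10.7703
d = 116/sqrt(116) = 10.7703

10.7703


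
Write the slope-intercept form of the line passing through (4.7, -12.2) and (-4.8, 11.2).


m = (23.4)/(-9.5) = -2.4632
b = y1 - m*x1 = -12.2 - (23.4*4.7)/(-9.5) = -12.2 + 11.5768 = -0.6232

y = -2.4632x - 0.6232


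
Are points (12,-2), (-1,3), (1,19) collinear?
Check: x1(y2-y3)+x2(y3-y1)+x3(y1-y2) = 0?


12*(3-19) - 1*(19+ 2) + 1*(-2-3)
= -192 - 21 - 5 = -218

No, not collinear (determinant = -218)


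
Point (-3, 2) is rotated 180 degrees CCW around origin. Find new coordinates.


cos(180) = -1, sin(180) = 0
x' = -3*(-1) - 2*0 = 3
y' = -3*0 + 2*(-1) = -2

(3, -2)


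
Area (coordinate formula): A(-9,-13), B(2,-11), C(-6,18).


-9*(-11-18) = 261
2*(18+ 13) = 62
-6*(-13+ 11) = 12
sum = 335
Area = |335|/2 = 167.5000

167.5000 sq units


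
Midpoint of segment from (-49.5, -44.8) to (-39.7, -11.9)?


Mx = (-49.5 - 39.7)/2 = -89.2/2 = -44.6000
My = (-44.8 - 11.9)/2 = -56.7/2 = -28.3500

(-44.6000, -28.3500)


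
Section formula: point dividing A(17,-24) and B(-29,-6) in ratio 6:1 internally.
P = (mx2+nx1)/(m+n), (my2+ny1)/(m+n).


Px = (6*(-29) + 1*17)/7 = -157/7 = -22.4286
Py = (6*(-6) + 1*(-24))/7 = -60/7 = -8.5714

P = (-22.4286, -8.5714)


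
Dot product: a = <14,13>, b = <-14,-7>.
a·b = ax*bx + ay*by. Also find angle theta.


a·b = 14*(-14) + 13*(-7) = -196 - 91 = -287
|a| = sqrt(196+169) = 19.1050
|b| = sqrt(196+49) = 15.6525
cos(theta) = -287/(sqrt(365)*sqrt(245)) = -287/sqrt(89425) = -0.959737
theta = arccos(-287/sqrt(89425)) = 163.6861 degrees

a·b = -287, theta = 163.6861 deg


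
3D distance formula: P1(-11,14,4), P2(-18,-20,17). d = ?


dx=-7, dy=-34, dz=13
d = sqrt(49+1156+169) = sqrt(1374) = 37.0675

37.0675


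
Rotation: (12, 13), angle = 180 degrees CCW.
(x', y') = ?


cos(180) = -1, sin(180) = 0
x' = 12*(-1) - 13*0 = -12
y' = 12*0 + 13*(-1) = -13

(-12, -13)


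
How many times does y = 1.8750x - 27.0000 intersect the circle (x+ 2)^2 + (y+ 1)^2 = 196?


Substitute y = 1.8750x - 27.0000: (x+ 2)^2 + (1.8750x- 27.0000+ 1)^2 = 196
Expand to Ax^2 + Bx + C = 0, where b-k = -26
A = 1+m^2 = 4.515625
B = 2(m(b-k) - h) = 2(1.8750*(-26) + 2) = -93.5
C = h^2 + (b-k)^2 - r^2 = 4 + 676 - 196 = 484
disc = B^2-4AC = 8742.2500 - 8742.2500 = 0
disc = 0

1 intersection point (tangent)


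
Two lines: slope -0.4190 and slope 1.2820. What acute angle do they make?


m1-m2 = -1.701
1+m1*m2 = 0.462842
tan(theta) = |-1.701/0.462842| = 3.675120
theta = arctan(|-1.701/0.462842|) = 74.7783 degrees (acute angle)

74.7783 degrees


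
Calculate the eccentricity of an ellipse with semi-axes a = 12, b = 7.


c = sqrt(144-49) = sqrt(95) = 9.7468
e = c/a = sqrt(95)/12 = 0.8122

e = 0.8122


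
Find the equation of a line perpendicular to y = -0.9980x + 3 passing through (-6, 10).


Perpendicular slope = -1/m1 = -1/(-0.9980) = 1.0020
b2 = y0 - m2*x0 = 10 - 6/(-0.9980) = 10 + 6.0120 = 16.0120

y = 1.0020x + 16.0120


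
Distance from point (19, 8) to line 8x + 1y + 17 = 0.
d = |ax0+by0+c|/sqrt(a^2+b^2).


|8*19 + 1*8 + 17| = |177| = 177
sqrt(64 + 1) = sqrt(65) = 8.0623
d = 177/sqrt(65) = 21.9541

21.9541


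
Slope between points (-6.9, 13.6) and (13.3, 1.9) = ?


dy = 1.9 - 13.6 = -11.7
dx = 13.3 + 6.9 = 20.2
m = -11.7/20.2 = -0.5792

m = -0.5792


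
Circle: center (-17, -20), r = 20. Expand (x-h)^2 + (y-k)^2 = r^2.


(x+ 17)^2 + (y+ 20)^2 = 20^2
D = -2h = 34, E = -2k = 40
F = h^2+k^2-r^2 = 289+400-400 = 289

x^2 + y^2 + 34x + 40y + 289 = 0


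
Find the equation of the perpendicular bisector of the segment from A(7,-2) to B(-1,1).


Midpoint = (3, -0.5)
Slope of AB = dy/dx = 3/(-8) = -0.3750
Perp slope = -dx/dy = 8/3 = 2.6667
b = My - (perp slope)*Mx = -0.5 + (-8*3)/3 = -0.5 - 8.0000 = -8.5000

y = 2.6667x - 8.5000


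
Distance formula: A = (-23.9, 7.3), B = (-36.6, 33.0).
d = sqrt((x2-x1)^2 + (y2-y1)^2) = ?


dx = -36.6 + 23.9 = -12.7
dy = 33.0 - 7.3 = 25.7
d = sqrt(161.29 + 660.49) = sqrt(821.78) = 28.6667

28.6667


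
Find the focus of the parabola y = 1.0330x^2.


a = 1.0330
4a = 4.1320
focus = (0, 1/4.1320) = (0, 0.2420)

Focus = (0, 0.2420)


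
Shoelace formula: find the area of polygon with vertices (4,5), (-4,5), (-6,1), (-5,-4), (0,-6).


sum(xi*y_{i+1}) = 4*5 - 4*1 - 6*(-4) - 5*(-6) + 0*5 = 70
sum(yi*x_{i+1}) = 5*(-4) + 5*(-6) + 1*(-5) - 4*0 - 6*4 = -79
Area = |70 + 79|/2 = 149/2 = 74.5000

74.5000 sq units


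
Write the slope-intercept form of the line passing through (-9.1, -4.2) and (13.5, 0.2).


m = (4.4)/(22.6) = 0.1947
b = y1 - m*x1 = -4.2 - (4.4*(-9.1))/(22.6) = -4.2 + 1.7717 = -2.4283

y = 0.1947x - 2.4283


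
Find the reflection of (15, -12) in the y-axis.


Reflection rule for y-axis: (-x, y)
(15, -12) -> (-15, -12)

(-15, -12)


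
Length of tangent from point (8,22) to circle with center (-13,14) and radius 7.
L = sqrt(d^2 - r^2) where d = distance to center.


d = sqrt((8+ 13)^2 + (22-14)^2) = sqrt(441+64) = 22.4722
L = sqrt(505.0000 - 49) = sqrt(456.0000) = 21.3542

21.3542


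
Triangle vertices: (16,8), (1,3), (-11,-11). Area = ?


16*(3+ 11) = 224
1*(-11-8) = -19
-11*(8-3) = -55
sum = 150
Area = |150|/2 = 75.0000

75.0000 sq units


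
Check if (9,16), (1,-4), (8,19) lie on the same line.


9*(-4-19) + 1*(19-16) + 8*(16+ 4)
= -207 + 3 + 160 = -44

No, not collinear (determinant = -44)


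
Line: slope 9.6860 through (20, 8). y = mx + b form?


y - 8 = 9.6860(x - 20)
y = 9.6860x + 8 - 9.6860*20
y = 9.6860x - 185.7200

y = 9.6860x - 185.7200


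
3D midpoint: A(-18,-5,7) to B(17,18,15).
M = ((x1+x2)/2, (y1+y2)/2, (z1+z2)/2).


Mx = (-18+17)/2 = -0.5000
My = (-5+18)/2 = 6.5000
Mz = (7+15)/2 = 11.0000

M = (-0.5000, 6.5000, 11.0000)


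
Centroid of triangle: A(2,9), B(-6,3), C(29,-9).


Gx = (2- 6+29)/3 = 25/3 = 8.3333
Gy = (9+3- 9)/3 = 3/3 = 1.0000

G = (8.3333, 1.0000)


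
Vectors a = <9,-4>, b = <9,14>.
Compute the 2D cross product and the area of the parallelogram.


cross = 9*14 + 4*9 = 126 + 36 = 162
Parallelogram area = |162| = 162

cross = 162, parallelogram area = 162


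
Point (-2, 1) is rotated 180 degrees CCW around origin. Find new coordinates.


cos(180) = -1, sin(180) = 0
x' = -2*(-1) - 1*0 = 2
y' = -2*0 + 1*(-1) = -1

(2, -1)


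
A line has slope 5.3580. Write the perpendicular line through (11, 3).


Perpendicular slope = -1/m1 = -1/5.3580 = -0.1866
b2 = y0 - m2*x0 = 3 + 11/5.3580 = 3 + 2.0530 = 5.0530

y = -0.1866x + 5.0530


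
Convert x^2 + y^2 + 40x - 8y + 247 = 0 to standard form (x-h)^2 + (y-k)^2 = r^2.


h = -D/2 = -40/2 = -20
k = -E/2 = 8/2 = 4
r^2 = h^2 + k^2 - F = 400 + 16 - 247 = 169
r = 13

Center (-20, 4), radius = 13


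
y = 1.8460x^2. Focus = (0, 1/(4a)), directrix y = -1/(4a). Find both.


a = 1.8460
1/(4a) = 0.1354
Focus = (0, 0.1354)
Directrix: y = -0.1354

Focus = (0, 0.1354), Directrix: y = -0.1354


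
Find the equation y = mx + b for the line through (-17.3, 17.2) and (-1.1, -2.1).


m = (-19.3)/(16.2) = -1.1914
b = y1 - m*x1 = 17.2 - (-19.3*(-17.3))/(16.2) = 17.2 - 20.6105 = -3.4105

y = -1.1914x - 3.4105


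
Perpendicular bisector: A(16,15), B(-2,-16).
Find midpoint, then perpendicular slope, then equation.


Midpoint = (7, -0.5)
Slope of AB = dy/dx = -31/(-18) = 1.7222
Perp slope = -dx/dy = -18/31 = -0.5806
b = My - (perp slope)*Mx = -0.5 + (-18*7)/(-31) = -0.5 + 4.0645 = 3.5645

y = -0.5806x + 3.5645


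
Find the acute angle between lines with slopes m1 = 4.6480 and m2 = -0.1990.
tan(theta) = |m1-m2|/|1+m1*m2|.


m1-m2 = 4.847
1+m1*m2 = 0.075048
tan(theta) = |4.847/0.075048| = 64.585332
theta = arctan(|4.847/0.075048|) = 89.1129 degrees (acute angle)

89.1129 degrees


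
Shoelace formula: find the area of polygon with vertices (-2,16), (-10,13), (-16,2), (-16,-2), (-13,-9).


sum(xi*y_{i+1}) = -2*13 - 10*2 - 16*(-2) - 16*(-9) - 13*16 = -78
sum(yi*x_{i+1}) = 16*(-10) + 13*(-16) + 2*(-16) - 2*(-13) - 9*(-2) = -356
Area = |-78 + 356|/2 = 278/2 = 139.0000

139.0000 sq units


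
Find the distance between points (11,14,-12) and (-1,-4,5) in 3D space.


dx=-12, dy=-18, dz=17
d = sqrt(144+324+289) = sqrt(757) = 27.5136

27.5136


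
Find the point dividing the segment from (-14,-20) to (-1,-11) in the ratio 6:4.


Px = (6*(-1) + 4*(-14))/10 = -62/10 = -6.2000
Py = (6*(-11) + 4*(-20))/10 = -146/10 = -14.6000

P = (-6.2000, -14.6000)


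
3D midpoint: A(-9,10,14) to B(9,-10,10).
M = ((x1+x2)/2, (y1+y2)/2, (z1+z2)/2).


Mx = (-9+9)/2 = 0
My = (10- 10)/2 = 0
Mz = (14+10)/2 = 12.0000

M = (0, 0, 12.0000)


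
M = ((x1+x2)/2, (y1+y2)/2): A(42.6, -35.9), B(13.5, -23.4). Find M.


Mx = (42.6 + 13.5)/2 = 56.1/2 = 28.0500
My = (-35.9 - 23.4)/2 = -59.3/2 = -29.6500

(28.0500, -29.6500)


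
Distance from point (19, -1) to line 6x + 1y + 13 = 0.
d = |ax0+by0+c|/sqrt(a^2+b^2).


|6*19 + 1*(-1) + 13| = |126| = 126
sqrt(36 + 1) = sqrt(37) = 6.0828
d = 126/sqrt(37) = 20.7143

20.7143


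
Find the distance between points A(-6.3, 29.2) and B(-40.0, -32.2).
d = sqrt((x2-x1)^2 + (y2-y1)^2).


dx = -40.0 + 6.3 = -33.7
dy = -32.2 - 29.2 = -61.4
d = sqrt(1135.69 + 3769.96) = sqrt(4905.65) = 70.0403

70.0403


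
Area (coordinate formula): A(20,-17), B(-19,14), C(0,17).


20*(14-17) = -60
-19*(17+ 17) = -646
0*(-17-14) = 0
sum = -706
Area = |-706|/2 = 353.0000

353.0000 sq units


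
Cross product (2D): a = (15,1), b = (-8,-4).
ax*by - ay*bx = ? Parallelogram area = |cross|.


cross = 15*(-4) - 1*(-8) = -60 + 8 = -52
Parallelogram area = |-52| = 52

cross = -52, parallelogram area = 52


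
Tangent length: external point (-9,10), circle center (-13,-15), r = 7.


d = sqrt((-9+ 13)^2 + (10+ 15)^2) = sqrt(16+625) = 25.3180
L = sqrt(641.0000 - 49) = sqrt(592.0000) = 24.3311

24.3311


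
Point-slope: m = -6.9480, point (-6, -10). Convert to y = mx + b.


y + 10 = -6.9480(x + 6)
y = -6.9480x - 10 + 6.9480*(-6)
y = -6.9480x - 51.6880

y = -6.9480x - 51.6880


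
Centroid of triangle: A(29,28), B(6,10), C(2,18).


Gx = (29+6+2)/3 = 37/3 = 12.3333
Gy = (28+10+18)/3 = 56/3 = 18.6667

G = (12.3333, 18.6667)


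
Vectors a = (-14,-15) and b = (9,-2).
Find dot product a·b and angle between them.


a·b = -14*9 - 15*(-2) = -126 + 30 = -96
|a| = sqrt(196+225) = 20.5183
|b| = sqrt(81+4) = 9.2195
cos(theta) = -96/(sqrt(421)*sqrt(85)) = -96/sqrt(35785) = -0.507482
theta = arccos(-96/sqrt(35785)) = 120.4963 degrees

a·b = -96, theta = 120.4963 deg


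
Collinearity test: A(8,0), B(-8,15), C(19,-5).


8*(15+ 5) - 8*(-5-0) + 19*(0-15)
= 160 + 40 - 285 = -85

No, not collinear (determinant = -85)


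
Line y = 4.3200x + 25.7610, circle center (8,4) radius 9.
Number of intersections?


Substitute y = 4.3200x + 25.7610: (x-8)^2 + (4.3200x+25.7610-4)^2 = 81
Expand to Ax^2 + Bx + C = 0, where b-k = 21.761
A = 1+m^2 = 19.6624
B = 2(m(b-k) - h) = 2(4.3200*21.761 - 8) = 172.01504
C = h^2 + (b-k)^2 - r^2 = 64 + 473.541121 - 81 = 456.541121
disc = B^2-4AC = 29589.1740 - 35906.7766 = -6317.6026
disc < 0

0 intersection points


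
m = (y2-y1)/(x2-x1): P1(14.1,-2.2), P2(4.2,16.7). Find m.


dy = 16.7 + 2.2 = 18.9
dx = 4.2 - 14.1 = -9.9
m = 18.9/(-9.9) = -1.9091

m = -1.9091


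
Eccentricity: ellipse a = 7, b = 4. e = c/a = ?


c = sqrt(49-16) = sqrt(33) = 5.7446
e = c/a = sqrt(33)/7 = 0.8207

e = 0.8207


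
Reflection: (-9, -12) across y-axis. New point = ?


Reflection rule for y-axis: (-x, y)
(-9, -12) -> (9, -12)

(9, -12)


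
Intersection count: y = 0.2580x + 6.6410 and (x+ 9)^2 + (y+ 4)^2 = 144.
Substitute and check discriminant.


Substitute y = 0.2580x + 6.6410: (x+ 9)^2 + (0.2580x+6.6410+ 4)^2 = 144
Expand to Ax^2 + Bx + C = 0, where b-k = 10.641
A = 1+m^2 = 1.066564
B = 2(m(b-k) - h) = 2(0.2580*10.641 + 9) = 23.490756
C = h^2 + (b-k)^2 - r^2 = 81 + 113.230881 - 144 = 50.230881
disc = B^2-4AC = 551.8156 - 214.2978 = 337.5178
disc > 0

2 intersection points


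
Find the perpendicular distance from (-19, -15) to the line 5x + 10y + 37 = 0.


|5*(-19) + 10*(-15) + 37| = |-208| = 208
sqrt(25 + 100) = sqrt(125) = 11.1803
d = 208/sqrt(125) = 18.6041

18.6041


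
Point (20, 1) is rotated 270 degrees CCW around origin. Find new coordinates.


cos(270) = 0, sin(270) = -1
x' = 20*0 - 1*(-1) = 1
y' = 20*(-1) + 1*0 = -20

(1, -20)


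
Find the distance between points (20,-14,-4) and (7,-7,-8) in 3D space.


dx=-13, dy=7, dz=-4
d = sqrt(169+49+16) = sqrt(234) = 15.2971

15.2971


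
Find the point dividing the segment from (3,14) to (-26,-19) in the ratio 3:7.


Px = (3*(-26) + 7*3)/10 = -57/10 = -5.7000
Py = (3*(-19) + 7*14)/10 = 41/10 = 4.1000

P = (-5.7000, 4.1000)
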